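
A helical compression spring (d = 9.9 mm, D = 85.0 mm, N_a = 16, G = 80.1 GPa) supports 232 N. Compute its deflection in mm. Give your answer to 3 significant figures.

23.7 mm

k = Gd⁴/(8D³N_a) = (80.1×10³)(9.9⁴)/(8·85.0³·16) = 9.7883 N/mm
δ = F/k = 232 / 9.7883 = 23.702 mm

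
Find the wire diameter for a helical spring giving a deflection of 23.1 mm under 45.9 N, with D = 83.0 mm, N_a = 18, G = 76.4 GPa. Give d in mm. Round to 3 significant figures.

Required rate k = F/δ = 45.9/23.1 = 1.987 N/mm
d = (8D³N_a·k / G)^(1/4) = (8·83.0³·18·1.987 / (76.4×10³))^0.25
  = (2141.4)^0.25 = 6.8026 mm

6.80 mm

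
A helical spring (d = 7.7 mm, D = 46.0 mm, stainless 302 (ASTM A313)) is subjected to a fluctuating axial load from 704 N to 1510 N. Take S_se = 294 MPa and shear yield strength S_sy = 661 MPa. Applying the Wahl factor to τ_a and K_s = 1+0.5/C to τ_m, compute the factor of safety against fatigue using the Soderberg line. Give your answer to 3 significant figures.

C = D/d = 46.0/7.7 = 5.9740; K_W = (4C−1)/(4C−4)+0.615/C = 1.2537; K_s = 1+0.5/C = 1.0837
F_a = (F_max−F_min)/2 = 403 N; F_m = (F_max+F_min)/2 = 1107 N
τ_a = K_W·8F_aD/(πd³) = 1.2537 × 103.4 = 129.64 MPa
τ_m = K_s·8F_mD/(πd³) = 1.0837 × 284.04 = 307.81 MPa
Soderberg: 1/n_f = τ_a/S_se + τ_m/S_sy = 129.64/294 + 307.81/661 = 0.44095 + 0.46567 = 0.90662
n_f = 1/0.90662 = 1.103

1.10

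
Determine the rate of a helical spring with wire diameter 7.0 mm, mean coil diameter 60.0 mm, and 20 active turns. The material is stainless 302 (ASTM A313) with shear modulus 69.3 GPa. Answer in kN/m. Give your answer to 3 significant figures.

4.81 kN/m

k = Gd⁴/(8D³N_a) = (69.3×10³ × 7.0⁴) / (8 × 60.0³ × 20)
  = 1.66389e+08 / 3.456e+07 = 4.8145 N/mm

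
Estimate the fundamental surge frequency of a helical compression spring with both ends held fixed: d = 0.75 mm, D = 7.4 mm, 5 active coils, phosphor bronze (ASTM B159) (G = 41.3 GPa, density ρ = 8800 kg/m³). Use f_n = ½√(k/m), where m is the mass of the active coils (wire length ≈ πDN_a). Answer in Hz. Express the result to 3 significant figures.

668 Hz

k = Gd⁴/(8D³N_a) = (41.3×10³)(0.75⁴)/(8·7.4³·5) = 0.80619 N/mm = 806.19 N/m
Wire length L = πDN_a = π·7.4·5 = 116.24 mm
m = ρ·(πd²/4)·L = 8800 × 0.44179×10⁻⁶ m² × 0.11624 m = 0.0004519 kg
f_n = ½√(k/m) = 0.5·√(806.19/0.0004519) = 0.5·√(1.784e+06) = 667.83 Hz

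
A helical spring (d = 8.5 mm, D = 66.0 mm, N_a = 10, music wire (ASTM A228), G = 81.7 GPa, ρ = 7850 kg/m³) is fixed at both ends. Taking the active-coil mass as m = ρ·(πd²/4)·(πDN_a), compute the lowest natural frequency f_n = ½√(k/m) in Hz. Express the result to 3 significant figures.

70.8 Hz

k = Gd⁴/(8D³N_a) = (81.7×10³)(8.5⁴)/(8·66.0³·10) = 18.543 N/mm = 18543 N/m
Wire length L = πDN_a = π·66.0·10 = 2073.5 mm
m = ρ·(πd²/4)·L = 7850 × 56.745×10⁻⁶ m² × 2.0735 m = 0.92362 kg
f_n = ½√(k/m) = 0.5·√(18543/0.92362) = 0.5·√(20076) = 70.846 Hz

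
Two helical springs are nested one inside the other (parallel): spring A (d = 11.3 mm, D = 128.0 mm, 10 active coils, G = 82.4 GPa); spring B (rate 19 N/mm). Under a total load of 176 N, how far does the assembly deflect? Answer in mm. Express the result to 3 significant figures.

6.52 mm

k_A = Gd⁴/(8D³N_a) = (82.4×10³)(11.3⁴)/(8·128.0³·10) = 8.0079 N/mm
Parallel: k_eq = 8.0079 + 19 = 27.008 N/mm
δ = F/k_eq = 176/27.008 = 6.5166 mm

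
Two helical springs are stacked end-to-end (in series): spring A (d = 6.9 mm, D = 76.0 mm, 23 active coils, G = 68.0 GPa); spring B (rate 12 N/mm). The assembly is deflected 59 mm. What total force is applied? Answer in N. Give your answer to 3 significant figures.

k_A = Gd⁴/(8D³N_a) = (68.0×10³)(6.9⁴)/(8·76.0³·23) = 1.9083 N/mm
Series: 1/k_eq = 1/1.9083 + 1/12 = 0.60736; k_eq = 1.6465 N/mm
F = k_eq·δ = 1.6465·59 = 97.142 N

97.1 N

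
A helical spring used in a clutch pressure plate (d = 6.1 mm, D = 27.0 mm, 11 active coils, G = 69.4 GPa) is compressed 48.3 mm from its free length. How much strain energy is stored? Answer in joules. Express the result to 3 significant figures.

k = Gd⁴/(8D³N_a) = (69.4×10³)(6.1⁴)/(8·27.0³·11) = 55.476 N/mm
U = ½kδ² = 0.5 × 55.476 × 48.3² = 64710 N·mm = 64.71 J

64.7 J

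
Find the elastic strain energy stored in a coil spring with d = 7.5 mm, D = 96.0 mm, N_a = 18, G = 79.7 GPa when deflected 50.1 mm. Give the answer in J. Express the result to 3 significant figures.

2.48 J

k = Gd⁴/(8D³N_a) = (79.7×10³)(7.5⁴)/(8·96.0³·18) = 1.9794 N/mm
U = ½kδ² = 0.5 × 1.9794 × 50.1² = 2484.1 N·mm = 2.4841 J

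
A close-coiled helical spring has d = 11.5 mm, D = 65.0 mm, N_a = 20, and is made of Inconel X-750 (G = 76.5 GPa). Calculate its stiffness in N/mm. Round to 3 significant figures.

k = Gd⁴/(8D³N_a) = (76.5×10³ × 11.5⁴) / (8 × 65.0³ × 20)
  = 1.33799e+09 / 4.394e+07 = 30.45 N/mm

30.5 N/mm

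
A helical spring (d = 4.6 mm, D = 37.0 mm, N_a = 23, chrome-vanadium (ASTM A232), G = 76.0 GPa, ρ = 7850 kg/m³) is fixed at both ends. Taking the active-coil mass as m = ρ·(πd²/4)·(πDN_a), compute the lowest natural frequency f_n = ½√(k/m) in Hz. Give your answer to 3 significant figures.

k = Gd⁴/(8D³N_a) = (76.0×10³)(4.6⁴)/(8·37.0³·23) = 3.6511 N/mm = 3651.1 N/m
Wire length L = πDN_a = π·37.0·23 = 2673.5 mm
m = ρ·(πd²/4)·L = 7850 × 16.619×10⁻⁶ m² × 2.6735 m = 0.34878 kg
f_n = ½√(k/m) = 0.5·√(3651.1/0.34878) = 0.5·√(10468) = 51.157 Hz

51.2 Hz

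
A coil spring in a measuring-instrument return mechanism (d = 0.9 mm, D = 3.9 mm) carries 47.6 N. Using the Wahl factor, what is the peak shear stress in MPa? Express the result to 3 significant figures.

Spring index C = D/d = 3.9/0.9 = 4.3333
K_W = (4C−1)/(4C−4) + 0.615/C = 16.333/13.333 + 0.1419 = 1.3669
τ₀ = 8FD/(πd³) = 8·47.6·3.9/(π·0.9³) = 1485.12/2.2902 = 648.46 MPa
τ_max = K·τ₀ = 1.3669 × 648.46 = 886.4 MPa

886 MPa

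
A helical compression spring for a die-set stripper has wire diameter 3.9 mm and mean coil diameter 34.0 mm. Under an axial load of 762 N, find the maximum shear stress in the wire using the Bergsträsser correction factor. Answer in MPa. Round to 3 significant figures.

Spring index C = D/d = 34.0/3.9 = 8.7179
K_B = (4C+2)/(4C−3) = 36.872/31.872 = 1.1569
τ₀ = 8FD/(πd³) = 8·762·34.0/(π·3.9³) = 207264/186.36 = 1112.2 MPa
τ_max = K·τ₀ = 1.1569 × 1112.2 = 1286.7 MPa

1290 MPa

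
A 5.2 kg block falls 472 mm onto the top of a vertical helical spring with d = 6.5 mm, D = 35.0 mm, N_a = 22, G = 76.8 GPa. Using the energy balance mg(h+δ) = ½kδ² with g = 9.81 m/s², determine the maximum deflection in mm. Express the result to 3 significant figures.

k = Gd⁴/(8D³N_a) = (76.8×10³)(6.5⁴)/(8·35.0³·22) = 18.168 N/mm
W = mg = 5.2 × 9.81 = 51.012 N
½kδ² − Wδ − Wh = 0 → δ = (W + √(W² + 2kWh))/k
δ = (51.012 + √(2602.2 + 874867))/18.168 = (51.012 + 936.73)/18.168 = 54.368 mm

54.4 mm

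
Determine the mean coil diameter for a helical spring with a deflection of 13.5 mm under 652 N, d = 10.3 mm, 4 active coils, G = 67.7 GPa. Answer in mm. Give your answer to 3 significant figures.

79.0 mm

Required rate k = F/δ = 652/13.5 = 48.296 N/mm
D = (Gd⁴/(8N_a·k))^(1/3) = (67.7×10³·10.3⁴/(8·4·48.296))^(1/3)
  = (493030)^(1/3) = 78.9995 mm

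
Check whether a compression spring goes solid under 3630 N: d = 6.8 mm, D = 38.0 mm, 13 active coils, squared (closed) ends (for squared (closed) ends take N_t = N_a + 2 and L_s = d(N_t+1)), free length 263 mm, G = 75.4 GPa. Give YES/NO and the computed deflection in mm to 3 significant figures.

NO, δ = 128 mm

k = Gd⁴/(8D³N_a) = (75.4×10³)(6.8⁴)/(8·38.0³·13) = 28.25 N/mm
N_t = 15; L_s = 6.8·16 = 108.8 mm; δ_solid = L₀ − L_s = 263 − 108.8 = 154.2 mm
δ = F/k = 3630/28.25 = 128.49 mm
δ < δ_solid → spring does not go solid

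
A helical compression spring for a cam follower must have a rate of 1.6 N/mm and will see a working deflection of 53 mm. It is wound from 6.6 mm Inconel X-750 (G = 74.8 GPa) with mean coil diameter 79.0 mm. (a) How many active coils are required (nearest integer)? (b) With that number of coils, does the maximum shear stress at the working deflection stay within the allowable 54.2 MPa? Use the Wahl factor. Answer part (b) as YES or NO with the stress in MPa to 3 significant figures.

N_a = Gd⁴/(8D³k) = (74.8×10³)(6.6⁴)/(8·79.0³·1.6) = 22.49 → N_a = 22
Actual rate k = Gd⁴/(8D³·22) = 1.6356 N/mm
Working load F = kδ = 1.6356·53 = 86.688 N
C = 79.0/6.6 = 11.9697; K_W = (4C−1)/(4C−4)+0.615/C = 1.1197
τ_max = K_W·8FD/(πd³) = 1.1197·60.659 = 67.923 MPa
τ_max > 54.2 MPa → exceeds allowable

(a) 22 coils; (b) NO, τ_max = 67.9 MPa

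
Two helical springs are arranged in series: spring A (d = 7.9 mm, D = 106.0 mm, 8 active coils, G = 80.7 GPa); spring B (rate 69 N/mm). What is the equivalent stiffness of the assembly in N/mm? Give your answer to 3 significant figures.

k_A = Gd⁴/(8D³N_a) = (80.7×10³)(7.9⁴)/(8·106.0³·8) = 4.1237 N/mm
Series: 1/k_eq = 1/4.1237 + 1/69 = 0.25699; k_eq = 3.8911 N/mm

3.89 N/mm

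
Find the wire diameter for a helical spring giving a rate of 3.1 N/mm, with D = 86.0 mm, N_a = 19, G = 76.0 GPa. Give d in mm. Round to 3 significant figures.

7.92 mm

d = (8D³N_a·k / G)^(1/4) = (8·86.0³·19·3.1 / (76.0×10³))^0.25
  = (3943.5)^0.25 = 7.9245 mm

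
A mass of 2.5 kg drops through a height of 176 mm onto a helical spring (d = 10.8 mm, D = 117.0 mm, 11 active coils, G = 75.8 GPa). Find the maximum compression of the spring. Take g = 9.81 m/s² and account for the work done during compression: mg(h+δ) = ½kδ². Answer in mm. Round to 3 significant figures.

k = Gd⁴/(8D³N_a) = (75.8×10³)(10.8⁴)/(8·117.0³·11) = 7.3168 N/mm
W = mg = 2.5 × 9.81 = 24.525 N
½kδ² − Wδ − Wh = 0 → δ = (W + √(W² + 2kWh))/k
δ = (24.525 + √(601.48 + 63164.9))/7.3168 = (24.525 + 252.52)/7.3168 = 37.864 mm

37.9 mm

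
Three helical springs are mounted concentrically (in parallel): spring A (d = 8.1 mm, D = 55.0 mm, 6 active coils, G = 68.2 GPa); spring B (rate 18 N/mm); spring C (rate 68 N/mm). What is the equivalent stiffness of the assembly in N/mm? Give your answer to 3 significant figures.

123 N/mm

k_A = Gd⁴/(8D³N_a) = (68.2×10³)(8.1⁴)/(8·55.0³·6) = 36.762 N/mm
Parallel: k_eq = 36.762 + 18 + 68 = 122.76 N/mm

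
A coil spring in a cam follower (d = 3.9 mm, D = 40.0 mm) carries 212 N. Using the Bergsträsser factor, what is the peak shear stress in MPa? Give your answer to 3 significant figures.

Spring index C = D/d = 40.0/3.9 = 10.2564
K_B = (4C+2)/(4C−3) = 43.026/38.026 = 1.1315
τ₀ = 8FD/(πd³) = 8·212·40.0/(π·3.9³) = 67840/186.36 = 364.03 MPa
τ_max = K·τ₀ = 1.1315 × 364.03 = 411.9 MPa

412 MPa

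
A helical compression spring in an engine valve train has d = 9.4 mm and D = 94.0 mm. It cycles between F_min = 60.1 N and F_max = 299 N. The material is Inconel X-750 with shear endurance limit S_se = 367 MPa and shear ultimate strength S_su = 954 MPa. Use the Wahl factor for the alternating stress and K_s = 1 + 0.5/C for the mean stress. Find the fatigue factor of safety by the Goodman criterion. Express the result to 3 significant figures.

C = D/d = 94.0/9.4 = 10.0000; K_W = (4C−1)/(4C−4)+0.615/C = 1.1448; K_s = 1+0.5/C = 1.0500
F_a = (F_max−F_min)/2 = 119.45 N; F_m = (F_max+F_min)/2 = 179.55 N
τ_a = K_W·8F_aD/(πd³) = 1.1448 × 34.425 = 39.411 MPa
τ_m = K_s·8F_mD/(πd³) = 1.0500 × 51.745 = 54.332 MPa
Goodman: 1/n_f = τ_a/S_se + τ_m/S_su = 39.411/367 + 54.332/954 = 0.10739 + 0.05695 = 0.16434
n_f = 1/0.16434 = 6.085

6.09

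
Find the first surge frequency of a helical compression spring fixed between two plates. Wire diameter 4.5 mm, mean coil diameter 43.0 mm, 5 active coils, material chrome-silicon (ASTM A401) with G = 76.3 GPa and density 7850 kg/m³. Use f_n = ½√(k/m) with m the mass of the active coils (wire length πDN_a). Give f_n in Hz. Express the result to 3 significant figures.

k = Gd⁴/(8D³N_a) = (76.3×10³)(4.5⁴)/(8·43.0³·5) = 9.8381 N/mm = 9838.1 N/m
Wire length L = πDN_a = π·43.0·5 = 675.44 mm
m = ρ·(πd²/4)·L = 7850 × 15.904×10⁻⁶ m² × 0.67544 m = 0.084328 kg
f_n = ½√(k/m) = 0.5·√(9838.1/0.084328) = 0.5·√(1.1666e+05) = 170.78 Hz

171 Hz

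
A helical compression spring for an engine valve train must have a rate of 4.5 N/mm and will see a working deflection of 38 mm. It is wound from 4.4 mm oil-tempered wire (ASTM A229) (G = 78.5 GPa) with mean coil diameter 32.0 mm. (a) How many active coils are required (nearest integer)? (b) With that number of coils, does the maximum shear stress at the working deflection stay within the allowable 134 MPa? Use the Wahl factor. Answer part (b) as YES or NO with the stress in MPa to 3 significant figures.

(a) 25 coils; (b) NO, τ_max = 197 MPa

N_a = Gd⁴/(8D³k) = (78.5×10³)(4.4⁴)/(8·32.0³·4.5) = 24.94 → N_a = 25
Actual rate k = Gd⁴/(8D³·25) = 4.4895 N/mm
Working load F = kδ = 4.4895·38 = 170.6 N
C = 32.0/4.4 = 7.2727; K_W = (4C−1)/(4C−4)+0.615/C = 1.2041
τ_max = K_W·8FD/(πd³) = 1.2041·163.2 = 196.51 MPa
τ_max > 134 MPa → exceeds allowable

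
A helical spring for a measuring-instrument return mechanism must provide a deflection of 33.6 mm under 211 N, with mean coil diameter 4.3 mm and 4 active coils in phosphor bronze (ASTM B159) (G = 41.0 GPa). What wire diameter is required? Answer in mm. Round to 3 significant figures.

0.790 mm

Required rate k = F/δ = 211/33.6 = 6.2798 N/mm
d = (8D³N_a·k / G)^(1/4) = (8·4.3³·4·6.2798 / (41.0×10³))^0.25
  = (0.38969)^0.25 = 0.7901 mm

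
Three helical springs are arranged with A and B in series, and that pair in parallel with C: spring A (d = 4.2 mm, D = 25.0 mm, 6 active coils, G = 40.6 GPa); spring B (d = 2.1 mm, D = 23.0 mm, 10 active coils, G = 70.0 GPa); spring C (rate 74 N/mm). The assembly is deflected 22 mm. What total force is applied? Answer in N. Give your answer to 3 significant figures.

1660 N

k_A = Gd⁴/(8D³N_a) = (40.6×10³)(4.2⁴)/(8·25.0³·6) = 16.845 N/mm
k_B = Gd⁴/(8D³N_a) = (70.0×10³)(2.1⁴)/(8·23.0³·10) = 1.3986 N/mm
Springs A,B series: k_AB = 1/(1/16.845+1/1.3986) = 1.2914 N/mm; parallel with C: k_eq = 1.2914+74 = 75.291 N/mm
F = k_eq·δ = 75.291·22 = 1656.4 N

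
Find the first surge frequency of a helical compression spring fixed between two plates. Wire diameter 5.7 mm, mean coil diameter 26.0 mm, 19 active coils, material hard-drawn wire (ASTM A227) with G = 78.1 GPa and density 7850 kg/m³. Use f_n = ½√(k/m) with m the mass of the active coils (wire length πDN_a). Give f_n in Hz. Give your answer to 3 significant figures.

k = Gd⁴/(8D³N_a) = (78.1×10³)(5.7⁴)/(8·26.0³·19) = 30.859 N/mm = 30859 N/m
Wire length L = πDN_a = π·26.0·19 = 1551.9 mm
m = ρ·(πd²/4)·L = 7850 × 25.518×10⁻⁶ m² × 1.5519 m = 0.31088 kg
f_n = ½√(k/m) = 0.5·√(30859/0.31088) = 0.5·√(99266) = 157.53 Hz

158 Hz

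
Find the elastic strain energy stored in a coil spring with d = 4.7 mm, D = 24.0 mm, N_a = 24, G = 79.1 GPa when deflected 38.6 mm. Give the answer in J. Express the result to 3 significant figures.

k = Gd⁴/(8D³N_a) = (79.1×10³)(4.7⁴)/(8·24.0³·24) = 14.542 N/mm
U = ½kδ² = 0.5 × 14.542 × 38.6² = 10834 N·mm = 10.834 J

10.8 J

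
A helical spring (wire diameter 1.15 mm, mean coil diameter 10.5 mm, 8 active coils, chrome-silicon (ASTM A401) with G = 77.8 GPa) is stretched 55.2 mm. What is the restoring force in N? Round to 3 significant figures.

k = Gd⁴/(8D³N_a) = (77.8×10³)(1.15⁴)/(8·10.5³·8) = 1.8366 N/mm
F = k·δ = 1.8366 × 55.2 = 101.38 N

101 N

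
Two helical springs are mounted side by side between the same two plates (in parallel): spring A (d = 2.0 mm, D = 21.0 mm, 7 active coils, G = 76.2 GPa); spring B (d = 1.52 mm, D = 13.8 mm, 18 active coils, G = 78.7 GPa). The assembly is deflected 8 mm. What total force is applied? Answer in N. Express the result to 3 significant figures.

k_A = Gd⁴/(8D³N_a) = (76.2×10³)(2.0⁴)/(8·21.0³·7) = 2.3509 N/mm
k_B = Gd⁴/(8D³N_a) = (78.7×10³)(1.52⁴)/(8·13.8³·18) = 1.1101 N/mm
Parallel: k_eq = 2.3509 + 1.1101 = 3.4609 N/mm
F = k_eq·δ = 3.4609·8 = 27.688 N

27.7 N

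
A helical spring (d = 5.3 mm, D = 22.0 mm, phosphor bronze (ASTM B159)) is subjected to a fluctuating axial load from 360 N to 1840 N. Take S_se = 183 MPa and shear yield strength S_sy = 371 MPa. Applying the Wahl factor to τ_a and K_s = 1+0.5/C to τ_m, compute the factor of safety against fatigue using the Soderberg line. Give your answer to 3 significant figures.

0.298

C = D/d = 22.0/5.3 = 4.1509; K_W = (4C−1)/(4C−4)+0.615/C = 1.3862; K_s = 1+0.5/C = 1.1205
F_a = (F_max−F_min)/2 = 740 N; F_m = (F_max+F_min)/2 = 1100 N
τ_a = K_W·8F_aD/(πd³) = 1.3862 × 278.46 = 386 MPa
τ_m = K_s·8F_mD/(πd³) = 1.1205 × 413.93 = 463.79 MPa
Soderberg: 1/n_f = τ_a/S_se + τ_m/S_sy = 386/183 + 463.79/371 = 2.10929 + 1.25011 = 3.3594
n_f = 1/3.3594 = 0.2977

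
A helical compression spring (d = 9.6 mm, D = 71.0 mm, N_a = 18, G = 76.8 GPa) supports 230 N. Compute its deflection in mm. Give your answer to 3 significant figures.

18.2 mm

k = Gd⁴/(8D³N_a) = (76.8×10³)(9.6⁴)/(8·71.0³·18) = 12.656 N/mm
δ = F/k = 230 / 12.656 = 18.173 mm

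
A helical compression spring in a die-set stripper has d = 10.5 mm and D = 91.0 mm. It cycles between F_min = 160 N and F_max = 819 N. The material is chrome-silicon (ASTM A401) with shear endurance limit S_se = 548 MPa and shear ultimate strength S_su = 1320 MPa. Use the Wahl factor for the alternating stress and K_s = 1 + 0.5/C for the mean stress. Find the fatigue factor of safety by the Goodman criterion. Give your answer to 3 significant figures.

C = D/d = 91.0/10.5 = 8.6667; K_W = (4C−1)/(4C−4)+0.615/C = 1.1688; K_s = 1+0.5/C = 1.0577
F_a = (F_max−F_min)/2 = 329.5 N; F_m = (F_max+F_min)/2 = 489.5 N
τ_a = K_W·8F_aD/(πd³) = 1.1688 × 65.958 = 77.091 MPa
τ_m = K_s·8F_mD/(πd³) = 1.0577 × 97.987 = 103.64 MPa
Goodman: 1/n_f = τ_a/S_se + τ_m/S_su = 77.091/548 + 103.64/1320 = 0.14068 + 0.07851 = 0.21919
n_f = 1/0.21919 = 4.562

4.56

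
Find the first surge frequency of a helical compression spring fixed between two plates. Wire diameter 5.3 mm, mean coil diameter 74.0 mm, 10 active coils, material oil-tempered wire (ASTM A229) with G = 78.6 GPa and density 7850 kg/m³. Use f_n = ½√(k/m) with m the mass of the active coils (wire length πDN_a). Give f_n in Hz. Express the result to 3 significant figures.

k = Gd⁴/(8D³N_a) = (78.6×10³)(5.3⁴)/(8·74.0³·10) = 1.9131 N/mm = 1913.1 N/m
Wire length L = πDN_a = π·74.0·10 = 2324.8 mm
m = ρ·(πd²/4)·L = 7850 × 22.062×10⁻⁶ m² × 2.3248 m = 0.40262 kg
f_n = ½√(k/m) = 0.5·√(1913.1/0.40262) = 0.5·√(4751.7) = 34.466 Hz

34.5 Hz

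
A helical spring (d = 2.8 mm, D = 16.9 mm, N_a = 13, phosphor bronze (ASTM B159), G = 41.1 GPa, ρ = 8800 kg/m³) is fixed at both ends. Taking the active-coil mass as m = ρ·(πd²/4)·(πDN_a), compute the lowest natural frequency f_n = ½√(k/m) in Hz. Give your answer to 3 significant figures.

183 Hz

k = Gd⁴/(8D³N_a) = (41.1×10³)(2.8⁴)/(8·16.9³·13) = 5.0325 N/mm = 5032.5 N/m
Wire length L = πDN_a = π·16.9·13 = 690.21 mm
m = ρ·(πd²/4)·L = 8800 × 6.1575×10⁻⁶ m² × 0.69021 m = 0.0374 kg
f_n = ½√(k/m) = 0.5·√(5032.5/0.0374) = 0.5·√(1.3456e+05) = 183.41 Hz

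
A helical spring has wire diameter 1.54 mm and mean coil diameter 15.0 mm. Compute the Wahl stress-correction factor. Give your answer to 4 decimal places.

1.1489

C = D/d = 15.0/1.54 = 9.7403
K_W = (4C−1)/(4C−4) + 0.615/C = 37.961/34.961 + 0.0631 = 1.1489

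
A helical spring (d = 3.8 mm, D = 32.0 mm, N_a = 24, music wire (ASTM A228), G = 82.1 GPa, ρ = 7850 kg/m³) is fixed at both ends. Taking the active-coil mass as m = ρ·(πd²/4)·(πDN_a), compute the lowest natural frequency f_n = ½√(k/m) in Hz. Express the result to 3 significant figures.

k = Gd⁴/(8D³N_a) = (82.1×10³)(3.8⁴)/(8·32.0³·24) = 2.721 N/mm = 2721 N/m
Wire length L = πDN_a = π·32.0·24 = 2412.7 mm
m = ρ·(πd²/4)·L = 7850 × 11.341×10⁻⁶ m² × 2.4127 m = 0.2148 kg
f_n = ½√(k/m) = 0.5·√(2721/0.2148) = 0.5·√(12667) = 56.275 Hz

56.3 Hz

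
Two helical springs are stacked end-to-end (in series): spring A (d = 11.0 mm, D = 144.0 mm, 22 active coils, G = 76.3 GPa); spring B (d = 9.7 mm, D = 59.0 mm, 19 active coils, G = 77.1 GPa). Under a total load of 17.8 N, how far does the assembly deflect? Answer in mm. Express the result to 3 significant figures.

9.19 mm

k_A = Gd⁴/(8D³N_a) = (76.3×10³)(11.0⁴)/(8·144.0³·22) = 2.1257 N/mm
k_B = Gd⁴/(8D³N_a) = (77.1×10³)(9.7⁴)/(8·59.0³·19) = 21.865 N/mm
Series: 1/k_eq = 1/2.1257 + 1/21.865 = 0.51618; k_eq = 1.9373 N/mm
δ = F/k_eq = 17.8/1.9373 = 9.1879 mm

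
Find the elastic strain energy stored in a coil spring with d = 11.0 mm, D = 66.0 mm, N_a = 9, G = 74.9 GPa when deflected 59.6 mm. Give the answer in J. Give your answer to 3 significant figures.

k = Gd⁴/(8D³N_a) = (74.9×10³)(11.0⁴)/(8·66.0³·9) = 52.977 N/mm
U = ½kδ² = 0.5 × 52.977 × 59.6² = 94092 N·mm = 94.092 J

94.1 J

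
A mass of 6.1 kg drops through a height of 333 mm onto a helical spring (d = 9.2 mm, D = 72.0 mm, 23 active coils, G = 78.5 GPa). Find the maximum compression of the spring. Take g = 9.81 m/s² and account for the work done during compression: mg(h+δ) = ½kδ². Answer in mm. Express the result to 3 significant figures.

77.5 mm

k = Gd⁴/(8D³N_a) = (78.5×10³)(9.2⁴)/(8·72.0³·23) = 8.1885 N/mm
W = mg = 6.1 × 9.81 = 59.841 N
½kδ² − Wδ − Wh = 0 → δ = (W + √(W² + 2kWh))/k
δ = (59.841 + √(3580.9 + 326346))/8.1885 = (59.841 + 574.39)/8.1885 = 77.454 mm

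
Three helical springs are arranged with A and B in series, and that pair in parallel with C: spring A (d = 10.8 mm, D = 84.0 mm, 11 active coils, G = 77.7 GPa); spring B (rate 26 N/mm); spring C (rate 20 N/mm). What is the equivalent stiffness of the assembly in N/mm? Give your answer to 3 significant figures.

31.4 N/mm

k_A = Gd⁴/(8D³N_a) = (77.7×10³)(10.8⁴)/(8·84.0³·11) = 20.267 N/mm
Springs A,B series: k_AB = 1/(1/20.267+1/26) = 11.389 N/mm; parallel with C: k_eq = 11.389+20 = 31.389 N/mm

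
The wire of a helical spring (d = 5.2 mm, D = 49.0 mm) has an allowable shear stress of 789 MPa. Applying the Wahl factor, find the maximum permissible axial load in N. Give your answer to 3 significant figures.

770 N

C = D/d = 49.0/5.2 = 9.4231
K_W = (4C−1)/(4C−4) + 0.615/C = 36.692/33.692 + 0.0653 = 1.1543
τ_max = K·8FD/(πd³) → F_max = τ_allow·πd³/(8DK)
F_max = 789·π·5.2³/(8·49.0·1.1543) = 3.4853e+05/452.49 = 770.25 N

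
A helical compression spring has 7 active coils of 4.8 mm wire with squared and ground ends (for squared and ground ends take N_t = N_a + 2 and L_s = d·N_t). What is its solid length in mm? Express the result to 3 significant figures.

squared and ground ends: N_t = N_a + 2 = 7 + 2 = 9
L_s = d·N_t = 4.8 × 9 = 43.2 mm

43.2 mm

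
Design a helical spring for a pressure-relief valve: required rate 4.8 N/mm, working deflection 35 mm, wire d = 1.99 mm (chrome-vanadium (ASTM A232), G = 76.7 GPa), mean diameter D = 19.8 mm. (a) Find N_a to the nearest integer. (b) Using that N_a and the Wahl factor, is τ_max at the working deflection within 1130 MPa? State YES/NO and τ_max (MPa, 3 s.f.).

N_a = Gd⁴/(8D³k) = (76.7×10³)(1.99⁴)/(8·19.8³·4.8) = 4.035 → N_a = 4
Actual rate k = Gd⁴/(8D³·4) = 4.8424 N/mm
Working load F = kδ = 4.8424·35 = 169.48 N
C = 19.8/1.99 = 9.9497; K_W = (4C−1)/(4C−4)+0.615/C = 1.1456
τ_max = K_W·8FD/(πd³) = 1.1456·1084.4 = 1242.3 MPa
τ_max > 1130 MPa → exceeds allowable

(a) 4 coils; (b) NO, τ_max = 1240 MPa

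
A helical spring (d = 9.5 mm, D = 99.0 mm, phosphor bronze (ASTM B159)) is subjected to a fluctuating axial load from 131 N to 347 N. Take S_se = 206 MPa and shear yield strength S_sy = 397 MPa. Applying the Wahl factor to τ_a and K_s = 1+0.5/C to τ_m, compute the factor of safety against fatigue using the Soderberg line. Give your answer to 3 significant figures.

2.77

C = D/d = 99.0/9.5 = 10.4211; K_W = (4C−1)/(4C−4)+0.615/C = 1.1386; K_s = 1+0.5/C = 1.0480
F_a = (F_max−F_min)/2 = 108 N; F_m = (F_max+F_min)/2 = 239 N
τ_a = K_W·8F_aD/(πd³) = 1.1386 × 31.756 = 36.158 MPa
τ_m = K_s·8F_mD/(πd³) = 1.0480 × 70.275 = 73.647 MPa
Soderberg: 1/n_f = τ_a/S_se + τ_m/S_sy = 36.158/206 + 73.647/397 = 0.17553 + 0.18551 = 0.36103
n_f = 1/0.36103 = 2.77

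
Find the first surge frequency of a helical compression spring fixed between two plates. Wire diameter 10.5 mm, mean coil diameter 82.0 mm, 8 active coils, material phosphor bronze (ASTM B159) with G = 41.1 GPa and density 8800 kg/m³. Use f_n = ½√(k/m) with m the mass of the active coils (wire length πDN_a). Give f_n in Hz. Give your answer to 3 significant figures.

k = Gd⁴/(8D³N_a) = (41.1×10³)(10.5⁴)/(8·82.0³·8) = 14.157 N/mm = 14157 N/m
Wire length L = πDN_a = π·82.0·8 = 2060.9 mm
m = ρ·(πd²/4)·L = 8800 × 86.59×10⁻⁶ m² × 2.0609 m = 1.5704 kg
f_n = ½√(k/m) = 0.5·√(14157/1.5704) = 0.5·√(9015.1) = 47.474 Hz

47.5 Hz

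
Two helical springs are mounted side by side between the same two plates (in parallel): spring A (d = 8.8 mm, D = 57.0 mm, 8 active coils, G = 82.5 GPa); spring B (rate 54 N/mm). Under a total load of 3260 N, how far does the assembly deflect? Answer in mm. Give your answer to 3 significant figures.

k_A = Gd⁴/(8D³N_a) = (82.5×10³)(8.8⁴)/(8·57.0³·8) = 41.743 N/mm
Parallel: k_eq = 41.743 + 54 = 95.743 N/mm
δ = F/k_eq = 3260/95.743 = 34.05 mm

34.0 mm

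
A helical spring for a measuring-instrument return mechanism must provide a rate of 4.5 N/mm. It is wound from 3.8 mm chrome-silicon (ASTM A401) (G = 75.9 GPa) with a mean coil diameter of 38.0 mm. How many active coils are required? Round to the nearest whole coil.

8

N_a = Gd⁴/(8D³k) = (75.9×10³ × 3.8⁴)/(8 × 38.0³ × 4.5)
    = 1.58262e+07 / 1.97539e+06 = 8.012 → 8 coils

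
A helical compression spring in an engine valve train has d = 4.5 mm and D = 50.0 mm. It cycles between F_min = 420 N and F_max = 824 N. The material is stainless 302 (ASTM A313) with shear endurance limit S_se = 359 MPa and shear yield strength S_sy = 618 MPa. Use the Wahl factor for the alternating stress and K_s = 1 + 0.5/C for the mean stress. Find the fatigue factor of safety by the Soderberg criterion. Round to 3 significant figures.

0.424

C = D/d = 50.0/4.5 = 11.1111; K_W = (4C−1)/(4C−4)+0.615/C = 1.1295; K_s = 1+0.5/C = 1.0450
F_a = (F_max−F_min)/2 = 202 N; F_m = (F_max+F_min)/2 = 622 N
τ_a = K_W·8F_aD/(πd³) = 1.1295 × 282.24 = 318.8 MPa
τ_m = K_s·8F_mD/(πd³) = 1.0450 × 869.09 = 908.2 MPa
Soderberg: 1/n_f = τ_a/S_se + τ_m/S_sy = 318.8/359 + 908.2/618 = 0.88803 + 1.46957 = 2.3576
n_f = 1/2.3576 = 0.4242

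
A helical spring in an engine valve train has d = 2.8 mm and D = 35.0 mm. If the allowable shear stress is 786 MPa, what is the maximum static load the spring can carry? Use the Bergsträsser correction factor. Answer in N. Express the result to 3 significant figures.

175 N

C = D/d = 35.0/2.8 = 12.5000
K_B = (4C+2)/(4C−3) = 52.000/47.000 = 1.1064
τ_max = K·8FD/(πd³) → F_max = τ_allow·πd³/(8DK)
F_max = 786·π·2.8³/(8·35.0·1.1064) = 54206/309.79 = 174.98 N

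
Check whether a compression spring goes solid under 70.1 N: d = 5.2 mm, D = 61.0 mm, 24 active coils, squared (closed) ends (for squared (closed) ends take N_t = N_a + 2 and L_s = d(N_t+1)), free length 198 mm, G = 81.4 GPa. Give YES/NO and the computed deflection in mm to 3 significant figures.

NO, δ = 51.3 mm

k = Gd⁴/(8D³N_a) = (81.4×10³)(5.2⁴)/(8·61.0³·24) = 1.3657 N/mm
N_t = 26; L_s = 5.2·27 = 140.4 mm; δ_solid = L₀ − L_s = 198 − 140.4 = 57.6 mm
δ = F/k = 70.1/1.3657 = 51.33 mm
δ < δ_solid → spring does not go solid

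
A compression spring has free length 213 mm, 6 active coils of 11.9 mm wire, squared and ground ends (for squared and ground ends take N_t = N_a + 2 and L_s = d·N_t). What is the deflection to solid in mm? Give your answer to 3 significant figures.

N_t = 8; L_s = 11.9·8 = 95.2 mm
δ_solid = L₀ − L_s = 213 − 95.2 = 117.8 mm

118 mm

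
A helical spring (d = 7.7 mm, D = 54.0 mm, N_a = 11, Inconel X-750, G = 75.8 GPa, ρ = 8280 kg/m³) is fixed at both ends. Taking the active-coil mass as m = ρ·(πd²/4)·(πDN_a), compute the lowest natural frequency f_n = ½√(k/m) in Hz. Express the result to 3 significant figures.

k = Gd⁴/(8D³N_a) = (75.8×10³)(7.7⁴)/(8·54.0³·11) = 19.23 N/mm = 19230 N/m
Wire length L = πDN_a = π·54.0·11 = 1866.1 mm
m = ρ·(πd²/4)·L = 8280 × 46.566×10⁻⁶ m² × 1.8661 m = 0.71951 kg
f_n = ½√(k/m) = 0.5·√(19230/0.71951) = 0.5·√(26726) = 81.74 Hz

81.7 Hz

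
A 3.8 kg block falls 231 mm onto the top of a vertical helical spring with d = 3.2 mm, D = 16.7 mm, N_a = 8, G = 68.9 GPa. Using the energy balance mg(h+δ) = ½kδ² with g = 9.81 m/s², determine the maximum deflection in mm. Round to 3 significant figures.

k = Gd⁴/(8D³N_a) = (68.9×10³)(3.2⁴)/(8·16.7³·8) = 24.238 N/mm
W = mg = 3.8 × 9.81 = 37.278 N
½kδ² − Wδ − Wh = 0 → δ = (W + √(W² + 2kWh))/k
δ = (37.278 + √(1389.6 + 417431))/24.238 = (37.278 + 647.16)/24.238 = 28.239 mm

28.2 mm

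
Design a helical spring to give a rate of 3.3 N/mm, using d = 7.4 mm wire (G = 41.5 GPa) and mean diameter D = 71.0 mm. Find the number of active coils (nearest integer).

13

N_a = Gd⁴/(8D³k) = (41.5×10³ × 7.4⁴)/(8 × 71.0³ × 3.3)
    = 1.24444e+08 / 9.44885e+06 = 13.17 → 13 coils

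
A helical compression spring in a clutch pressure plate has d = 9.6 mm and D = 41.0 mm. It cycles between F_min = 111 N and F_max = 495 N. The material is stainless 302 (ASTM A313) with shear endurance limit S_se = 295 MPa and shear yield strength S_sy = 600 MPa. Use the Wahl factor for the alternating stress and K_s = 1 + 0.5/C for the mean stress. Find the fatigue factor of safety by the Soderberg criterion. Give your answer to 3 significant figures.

5.81

C = D/d = 41.0/9.6 = 4.2708; K_W = (4C−1)/(4C−4)+0.615/C = 1.3733; K_s = 1+0.5/C = 1.1171
F_a = (F_max−F_min)/2 = 192 N; F_m = (F_max+F_min)/2 = 303 N
τ_a = K_W·8F_aD/(πd³) = 1.3733 × 22.657 = 31.115 MPa
τ_m = K_s·8F_mD/(πd³) = 1.1171 × 35.756 = 39.942 MPa
Soderberg: 1/n_f = τ_a/S_se + τ_m/S_sy = 31.115/295 + 39.942/600 = 0.10548 + 0.06657 = 0.17205
n_f = 1/0.17205 = 5.812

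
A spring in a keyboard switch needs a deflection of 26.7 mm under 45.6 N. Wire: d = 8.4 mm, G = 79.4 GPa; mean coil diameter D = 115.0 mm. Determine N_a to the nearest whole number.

Required rate k = F/δ = 45.6/26.7 = 1.7079 N/mm
N_a = Gd⁴/(8D³k) = (79.4×10³ × 8.4⁴)/(8 × 115.0³ × 1.7079)
    = 3.9531e+08 / 2.07796e+07 = 19.02 → 19 coils

19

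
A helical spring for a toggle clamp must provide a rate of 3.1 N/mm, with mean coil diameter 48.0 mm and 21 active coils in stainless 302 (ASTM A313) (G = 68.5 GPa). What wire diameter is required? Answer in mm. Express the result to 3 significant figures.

5.38 mm

d = (8D³N_a·k / G)^(1/4) = (8·48.0³·21·3.1 / (68.5×10³))^0.25
  = (840.82)^0.25 = 5.3849 mm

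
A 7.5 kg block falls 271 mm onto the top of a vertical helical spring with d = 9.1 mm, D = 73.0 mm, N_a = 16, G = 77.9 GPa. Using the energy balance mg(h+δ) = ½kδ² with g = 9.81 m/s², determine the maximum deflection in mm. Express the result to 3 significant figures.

k = Gd⁴/(8D³N_a) = (77.9×10³)(9.1⁴)/(8·73.0³·16) = 10.728 N/mm
W = mg = 7.5 × 9.81 = 73.575 N
½kδ² − Wδ − Wh = 0 → δ = (W + √(W² + 2kWh))/k
δ = (73.575 + √(5413.3 + 427813))/10.728 = (73.575 + 658.2)/10.728 = 68.211 mm

68.2 mm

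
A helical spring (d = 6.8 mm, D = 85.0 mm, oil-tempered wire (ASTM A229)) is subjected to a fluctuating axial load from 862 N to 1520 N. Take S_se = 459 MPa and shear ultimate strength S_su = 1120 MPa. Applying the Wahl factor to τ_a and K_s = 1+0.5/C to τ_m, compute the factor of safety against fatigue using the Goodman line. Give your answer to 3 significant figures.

0.763

C = D/d = 85.0/6.8 = 12.5000; K_W = (4C−1)/(4C−4)+0.615/C = 1.1144; K_s = 1+0.5/C = 1.0400
F_a = (F_max−F_min)/2 = 329 N; F_m = (F_max+F_min)/2 = 1191 N
τ_a = K_W·8F_aD/(πd³) = 1.1144 × 226.48 = 252.39 MPa
τ_m = K_s·8F_mD/(πd³) = 1.0400 × 819.87 = 852.66 MPa
Goodman: 1/n_f = τ_a/S_se + τ_m/S_su = 252.39/459 + 852.66/1120 = 0.54987 + 0.76131 = 1.3112
n_f = 1/1.3112 = 0.7627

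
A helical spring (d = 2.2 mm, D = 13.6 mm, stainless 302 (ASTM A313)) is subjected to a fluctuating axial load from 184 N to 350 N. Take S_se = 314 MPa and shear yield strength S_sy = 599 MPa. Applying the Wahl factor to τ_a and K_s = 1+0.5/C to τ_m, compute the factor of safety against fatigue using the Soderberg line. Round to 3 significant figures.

0.379

C = D/d = 13.6/2.2 = 6.1818; K_W = (4C−1)/(4C−4)+0.615/C = 1.2442; K_s = 1+0.5/C = 1.0809
F_a = (F_max−F_min)/2 = 83 N; F_m = (F_max+F_min)/2 = 267 N
τ_a = K_W·8F_aD/(πd³) = 1.2442 × 269.95 = 335.88 MPa
τ_m = K_s·8F_mD/(πd³) = 1.0809 × 868.4 = 938.64 MPa
Soderberg: 1/n_f = τ_a/S_se + τ_m/S_sy = 335.88/314 + 938.64/599 = 1.06969 + 1.56702 = 2.6367
n_f = 1/2.6367 = 0.3793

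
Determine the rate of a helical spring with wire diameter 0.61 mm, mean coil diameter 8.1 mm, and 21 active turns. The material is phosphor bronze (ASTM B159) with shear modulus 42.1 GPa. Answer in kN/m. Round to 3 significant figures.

k = Gd⁴/(8D³N_a) = (42.1×10³ × 0.61⁴) / (8 × 8.1³ × 21)
  = 5829.1 / 89282.1 = 0.065289 N/mm

0.0653 kN/m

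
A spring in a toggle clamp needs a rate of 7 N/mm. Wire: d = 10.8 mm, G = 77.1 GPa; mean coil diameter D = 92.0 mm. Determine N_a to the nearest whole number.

24

N_a = Gd⁴/(8D³k) = (77.1×10³ × 10.8⁴)/(8 × 92.0³ × 7)
    = 1.04894e+09 / 4.36065e+07 = 24.05 → 24 coils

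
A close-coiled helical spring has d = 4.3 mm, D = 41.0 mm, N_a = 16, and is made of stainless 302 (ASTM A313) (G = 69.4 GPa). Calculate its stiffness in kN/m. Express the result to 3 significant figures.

k = Gd⁴/(8D³N_a) = (69.4×10³ × 4.3⁴) / (8 × 41.0³ × 16)
  = 2.37265e+07 / 8.82189e+06 = 2.6895 N/mm

2.69 kN/m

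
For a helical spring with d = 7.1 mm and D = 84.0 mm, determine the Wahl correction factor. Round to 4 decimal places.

1.1212

C = D/d = 84.0/7.1 = 11.8310
K_W = (4C−1)/(4C−4) + 0.615/C = 46.324/43.324 + 0.0520 = 1.1212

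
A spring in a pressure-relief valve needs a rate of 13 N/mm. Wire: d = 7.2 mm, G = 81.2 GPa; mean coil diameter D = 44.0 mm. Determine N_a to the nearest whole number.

25

N_a = Gd⁴/(8D³k) = (81.2×10³ × 7.2⁴)/(8 × 44.0³ × 13)
    = 2.18216e+08 / 8.85914e+06 = 24.63 → 25 coils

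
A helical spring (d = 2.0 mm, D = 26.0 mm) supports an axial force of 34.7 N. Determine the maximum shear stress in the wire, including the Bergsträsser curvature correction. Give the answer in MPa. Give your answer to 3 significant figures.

Spring index C = D/d = 26.0/2.0 = 13.0000
K_B = (4C+2)/(4C−3) = 54.000/49.000 = 1.1020
τ₀ = 8FD/(πd³) = 8·34.7·26.0/(π·2.0³) = 7217.6/25.133 = 287.18 MPa
τ_max = K·τ₀ = 1.1020 × 287.18 = 316.48 MPa

316 MPa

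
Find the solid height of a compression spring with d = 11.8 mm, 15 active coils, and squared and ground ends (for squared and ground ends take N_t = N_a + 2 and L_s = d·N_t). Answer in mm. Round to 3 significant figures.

201 mm

squared and ground ends: N_t = N_a + 2 = 15 + 2 = 17
L_s = d·N_t = 11.8 × 17 = 200.6 mm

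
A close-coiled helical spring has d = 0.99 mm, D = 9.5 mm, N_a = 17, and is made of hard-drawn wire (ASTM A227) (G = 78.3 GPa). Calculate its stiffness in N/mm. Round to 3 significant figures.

k = Gd⁴/(8D³N_a) = (78.3×10³ × 0.99⁴) / (8 × 9.5³ × 17)
  = 75214.7 / 116603 = 0.64505 N/mm

0.645 N/mm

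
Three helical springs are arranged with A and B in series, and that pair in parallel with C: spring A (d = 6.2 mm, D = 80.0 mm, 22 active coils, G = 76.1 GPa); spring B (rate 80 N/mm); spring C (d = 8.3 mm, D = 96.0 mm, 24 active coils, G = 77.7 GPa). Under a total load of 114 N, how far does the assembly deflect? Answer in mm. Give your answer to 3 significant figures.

33.5 mm

k_A = Gd⁴/(8D³N_a) = (76.1×10³)(6.2⁴)/(8·80.0³·22) = 1.2479 N/mm
k_C = Gd⁴/(8D³N_a) = (77.7×10³)(8.3⁴)/(8·96.0³·24) = 2.1708 N/mm
Springs A,B series: k_AB = 1/(1/1.2479+1/80) = 1.2287 N/mm; parallel with C: k_eq = 1.2287+2.1708 = 3.3995 N/mm
δ = F/k_eq = 114/3.3995 = 33.534 mm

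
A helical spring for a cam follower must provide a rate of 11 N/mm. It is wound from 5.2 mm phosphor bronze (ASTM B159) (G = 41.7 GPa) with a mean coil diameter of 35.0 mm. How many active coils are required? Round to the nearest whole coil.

8

N_a = Gd⁴/(8D³k) = (41.7×10³ × 5.2⁴)/(8 × 35.0³ × 11)
    = 3.04894e+07 / 3.773e+06 = 8.081 → 8 coils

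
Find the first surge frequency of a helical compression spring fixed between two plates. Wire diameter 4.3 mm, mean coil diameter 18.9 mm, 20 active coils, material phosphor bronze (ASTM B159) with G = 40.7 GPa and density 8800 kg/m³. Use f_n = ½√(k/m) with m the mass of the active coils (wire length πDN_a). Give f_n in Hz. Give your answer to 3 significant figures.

k = Gd⁴/(8D³N_a) = (40.7×10³)(4.3⁴)/(8·18.9³·20) = 12.881 N/mm = 12881 N/m
Wire length L = πDN_a = π·18.9·20 = 1187.5 mm
m = ρ·(πd²/4)·L = 8800 × 14.522×10⁻⁶ m² × 1.1875 m = 0.15176 kg
f_n = ½√(k/m) = 0.5·√(12881/0.15176) = 0.5·√(84881) = 145.67 Hz

146 Hz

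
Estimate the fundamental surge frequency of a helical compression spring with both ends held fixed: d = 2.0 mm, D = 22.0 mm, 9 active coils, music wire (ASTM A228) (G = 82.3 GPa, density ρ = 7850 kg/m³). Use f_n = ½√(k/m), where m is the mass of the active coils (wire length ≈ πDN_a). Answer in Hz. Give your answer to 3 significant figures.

k = Gd⁴/(8D³N_a) = (82.3×10³)(2.0⁴)/(8·22.0³·9) = 1.7176 N/mm = 1717.6 N/m
Wire length L = πDN_a = π·22.0·9 = 622.04 mm
m = ρ·(πd²/4)·L = 7850 × 3.1416×10⁻⁶ m² × 0.62204 m = 0.01534 kg
f_n = ½√(k/m) = 0.5·√(1717.6/0.01534) = 0.5·√(1.1197e+05) = 167.31 Hz

167 Hz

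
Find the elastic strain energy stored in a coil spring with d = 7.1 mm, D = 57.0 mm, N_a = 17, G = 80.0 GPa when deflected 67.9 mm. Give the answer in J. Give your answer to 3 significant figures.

18.6 J

k = Gd⁴/(8D³N_a) = (80.0×10³)(7.1⁴)/(8·57.0³·17) = 8.0716 N/mm
U = ½kδ² = 0.5 × 8.0716 × 67.9² = 18607 N·mm = 18.607 J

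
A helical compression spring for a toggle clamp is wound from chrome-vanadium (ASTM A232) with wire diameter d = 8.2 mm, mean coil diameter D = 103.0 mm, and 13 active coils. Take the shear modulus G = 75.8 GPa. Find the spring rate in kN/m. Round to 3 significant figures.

3.02 kN/m

k = Gd⁴/(8D³N_a) = (75.8×10³ × 8.2⁴) / (8 × 103.0³ × 13)
  = 3.42708e+08 / 1.13644e+08 = 3.0156 N/mm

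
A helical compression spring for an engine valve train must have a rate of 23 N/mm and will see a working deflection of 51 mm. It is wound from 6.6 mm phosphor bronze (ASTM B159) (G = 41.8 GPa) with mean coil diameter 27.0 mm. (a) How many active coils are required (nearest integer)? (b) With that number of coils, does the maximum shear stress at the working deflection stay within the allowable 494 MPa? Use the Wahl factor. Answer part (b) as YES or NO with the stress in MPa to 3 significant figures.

N_a = Gd⁴/(8D³k) = (41.8×10³)(6.6⁴)/(8·27.0³·23) = 21.9 → N_a = 22
Actual rate k = Gd⁴/(8D³·22) = 22.895 N/mm
Working load F = kδ = 22.895·51 = 1167.7 N
C = 27.0/6.6 = 4.0909; K_W = (4C−1)/(4C−4)+0.615/C = 1.3930
τ_max = K_W·8FD/(πd³) = 1.3930·279.25 = 388.99 MPa
τ_max ≤ 494 MPa → acceptable

(a) 22 coils; (b) YES, τ_max = 389 MPa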